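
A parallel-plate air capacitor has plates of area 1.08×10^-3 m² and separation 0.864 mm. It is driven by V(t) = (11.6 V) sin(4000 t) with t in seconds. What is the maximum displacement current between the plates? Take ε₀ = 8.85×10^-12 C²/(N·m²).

5.13×10^-7 A

The displacement current equals the conduction current C dV/dt, which peaks at C V₀ ω.
With C = ε₀A/d = (8.85×10^-12)(1.08×10^-3)/(8.64×10^-4) = 1.106×10^-11 F and ω = 4000 rad/s, I_d,max = (1.106×10^-11)(11.6)(4000) = 5.13×10^-7 A.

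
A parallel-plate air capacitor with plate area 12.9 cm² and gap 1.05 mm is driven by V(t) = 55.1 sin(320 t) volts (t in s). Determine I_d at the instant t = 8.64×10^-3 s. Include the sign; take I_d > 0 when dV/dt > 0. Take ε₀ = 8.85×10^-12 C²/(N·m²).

dV/dt = (55.1)(320)·cos(2.7648) = -1.640×10^4 V/s.
I_d = C dV/dt with C = ε₀A/d = (8.85×10^-12)(1.29×10^-3)/(1.05×10^-3) = 1.087×10^-11 F, so I_d = (1.087×10^-11)(-1.640×10^4) = -1.78×10^-7 A.

-1.78×10^-7 A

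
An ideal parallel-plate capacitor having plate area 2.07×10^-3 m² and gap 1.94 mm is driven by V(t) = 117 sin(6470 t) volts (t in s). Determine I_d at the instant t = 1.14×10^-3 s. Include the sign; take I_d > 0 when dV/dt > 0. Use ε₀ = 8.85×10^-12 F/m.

3.29×10^-6 A

dV/dt = (117)(6470)·cos(7.3758) = 3.483×10^5 V/s.
I_d = C dV/dt with C = ε₀A/d = (8.85×10^-12)(2.07×10^-3)/(1.94×10^-3) = 9.443×10^-12 F, so I_d = (9.443×10^-12)(3.483×10^5) = 3.29×10^-6 A.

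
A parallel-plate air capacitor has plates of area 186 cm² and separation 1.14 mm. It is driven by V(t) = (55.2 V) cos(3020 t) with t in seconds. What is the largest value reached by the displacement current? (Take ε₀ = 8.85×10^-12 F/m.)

C = ε₀A/d = (8.85×10^-12)(0.0186)/(1.14×10^-3) = 1.444×10^-10 F; ω = 3020 rad/s.
I_d = C dV/dt, so |I_d|_max = C V₀ ω = (1.444×10^-10)(55.2)(3020) = 2.41×10^-5 A.

2.41×10^-5 A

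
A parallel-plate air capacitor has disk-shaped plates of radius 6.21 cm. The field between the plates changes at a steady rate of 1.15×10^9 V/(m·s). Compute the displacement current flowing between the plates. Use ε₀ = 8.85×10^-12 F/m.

I_d = ε₀ A (dE/dt) = (8.85×10^-12)(0.01212 m²)(1.15×10^9) = 1.23×10^-4 A.

1.23×10^-4 A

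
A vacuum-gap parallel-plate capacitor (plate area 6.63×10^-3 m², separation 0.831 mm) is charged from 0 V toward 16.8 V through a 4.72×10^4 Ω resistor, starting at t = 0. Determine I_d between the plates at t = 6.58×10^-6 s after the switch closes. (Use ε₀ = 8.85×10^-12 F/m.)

4.94×10^-5 A

C = ε₀A/d = (8.85×10^-12)(6.63×10^-3)/(8.31×10^-4) = 7.061×10^-11 F, so τ = RC = 3.333×10^-6 s.
The conduction current is I(t) = (V₀/R) e^(−t/τ), and the displacement current between the plates equals it.
t/τ = 1.974; I_d = (16.8/4.72×10^4) · e^(−1.974) = (3.559×10^-4)(0.1389) = 4.94×10^-5 A.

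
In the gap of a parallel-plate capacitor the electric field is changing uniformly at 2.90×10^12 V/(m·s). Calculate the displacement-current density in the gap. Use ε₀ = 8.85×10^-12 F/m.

25.7 A/m²

The displacement-current density is ε₀ ∂E/∂t = (8.85×10^-12)(2.90×10^12) = 25.7 A/m².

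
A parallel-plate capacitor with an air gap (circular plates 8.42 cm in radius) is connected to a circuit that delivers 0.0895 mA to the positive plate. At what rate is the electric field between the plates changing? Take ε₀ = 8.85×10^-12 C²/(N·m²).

4.54×10^8 V/(m·s)

Charge continuity gives I_d = I = 8.95×10^-5 A between the plates.
Since I_d = ε₀ A dE/dt, dE/dt = I_d/(ε₀A) = (8.95×10^-5)/((8.85×10^-12)(0.02227)) = 4.54×10^8 V/(m·s).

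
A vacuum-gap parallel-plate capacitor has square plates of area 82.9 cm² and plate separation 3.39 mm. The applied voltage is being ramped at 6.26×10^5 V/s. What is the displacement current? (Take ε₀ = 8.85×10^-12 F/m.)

The displacement current equals the charging current C dV/dt. With C = ε₀A/d = (8.85×10^-12)(8.29×10^-3)/(3.39×10^-3) = 2.164×10^-11 F, I_d = (2.164×10^-11)(6.26×10^5) = 1.35×10^-5 A.

1.35×10^-5 A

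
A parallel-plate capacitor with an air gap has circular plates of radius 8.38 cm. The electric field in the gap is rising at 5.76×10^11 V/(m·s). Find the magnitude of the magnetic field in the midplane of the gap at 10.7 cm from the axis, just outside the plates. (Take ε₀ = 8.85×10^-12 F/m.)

I_d = ε₀ dΦ_E/dt = ε₀ πR² (dE/dt) = (8.85×10^-12)(0.02206)(5.76×10^11) = 0.1125 A through the full plate area.
Outside the plates the loop encloses all of I_d, so B·2πr = μ₀ I_d and B = 2.10×10^-7 T.

2.10×10^-7 T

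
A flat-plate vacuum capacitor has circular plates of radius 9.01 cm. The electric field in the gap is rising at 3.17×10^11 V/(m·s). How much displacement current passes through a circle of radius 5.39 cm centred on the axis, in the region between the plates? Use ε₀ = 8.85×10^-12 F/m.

0.0256 A

I_d = ε₀ dΦ_E/dt = ε₀ πR² (dE/dt) = (8.85×10^-12)(0.02550)(3.17×10^11) = 0.07154 A through the full plate area.
Since J_d is uniform, the enclosed fraction is (r/R)² = 0.3579, giving I_d,enc = 0.0256 A.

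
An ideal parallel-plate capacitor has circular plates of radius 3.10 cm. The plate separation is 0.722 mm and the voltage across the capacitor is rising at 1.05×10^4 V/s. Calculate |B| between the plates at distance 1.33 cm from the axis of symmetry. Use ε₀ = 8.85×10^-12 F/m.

With E = V/d, dE/dt = 1.454×10^7 V/(m·s) and πR² = 3.019×10^-3 m², giving I_d = ε₀ πR² dE/dt = 3.885×10^-7 A.
∮B·dl = μ₀ I_d,enc with I_d,enc = I_d r²/R² = 7.151×10^-8 A; so B = μ₀ I_d,enc/(2πr) = 1.08×10^-12 T.

1.08×10^-12 T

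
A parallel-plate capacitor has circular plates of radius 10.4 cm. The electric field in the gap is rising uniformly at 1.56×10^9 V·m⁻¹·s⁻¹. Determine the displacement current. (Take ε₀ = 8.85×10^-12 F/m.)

4.69×10^-4 A

I_d = ε₀ A (dE/dt) = (8.85×10^-12)(0.03398 m²)(1.56×10^9) = 4.69×10^-4 A.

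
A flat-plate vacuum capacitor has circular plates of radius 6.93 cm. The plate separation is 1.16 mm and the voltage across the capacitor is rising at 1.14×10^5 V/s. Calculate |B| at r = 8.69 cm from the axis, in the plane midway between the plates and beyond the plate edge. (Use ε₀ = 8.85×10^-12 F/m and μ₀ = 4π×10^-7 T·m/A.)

With E = V/d, dE/dt = 9.828×10^7 V/(m·s) and πR² = 0.01509 m², giving I_d = ε₀ πR² dE/dt = 1.312×10^-5 A.
For r ≥ R the full I_d is enclosed: B = μ₀ I_d/(2πr) = (4π×10^-7)(1.312×10^-5)/(2π·0.0869) = 3.02×10^-11 T.

3.02×10^-11 T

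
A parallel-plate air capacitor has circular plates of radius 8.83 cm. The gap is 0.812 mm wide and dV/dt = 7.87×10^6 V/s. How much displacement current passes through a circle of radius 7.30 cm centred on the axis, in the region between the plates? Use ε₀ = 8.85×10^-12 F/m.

dE/dt = (dV/dt)/d = 9.692×10^9 V/(m·s); I_d = ε₀(πR²)(dE/dt) = (8.85×10^-12)(0.02449)(9.692×10^9) = 2.101×10^-3 A.
Through an area πr² the displacement current is I_d·(πr²/πR²) = I_d (r/R)² = 1.44×10^-3 A.

1.44×10^-3 A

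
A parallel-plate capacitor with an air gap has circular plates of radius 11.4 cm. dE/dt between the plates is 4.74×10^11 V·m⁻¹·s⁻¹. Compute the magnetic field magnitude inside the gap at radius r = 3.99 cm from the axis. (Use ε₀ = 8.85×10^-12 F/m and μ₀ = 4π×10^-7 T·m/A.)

1.05×10^-7 T

Through the whole plate area (πR² = 0.04083 m²), I_d = ε₀ πR² dE/dt = 0.1713 A.
∮B·dl = μ₀ I_d,enc with I_d,enc = I_d r²/R² = 0.02098 A; so B = μ₀ I_d,enc/(2πr) = 1.05×10^-7 T.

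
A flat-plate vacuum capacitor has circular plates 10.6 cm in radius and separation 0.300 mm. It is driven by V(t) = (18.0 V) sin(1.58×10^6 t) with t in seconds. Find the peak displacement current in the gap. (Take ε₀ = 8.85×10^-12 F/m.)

C = ε₀A/d = (8.85×10^-12)(0.03530)/(3.00×10^-4) = 1.041×10^-9 F; ω = 1.58×10^6 rad/s.
I_d = C dV/dt, so |I_d|_max = C V₀ ω = (1.041×10^-9)(18.0)(1.58×10^6) = 0.0296 A.

0.0296 A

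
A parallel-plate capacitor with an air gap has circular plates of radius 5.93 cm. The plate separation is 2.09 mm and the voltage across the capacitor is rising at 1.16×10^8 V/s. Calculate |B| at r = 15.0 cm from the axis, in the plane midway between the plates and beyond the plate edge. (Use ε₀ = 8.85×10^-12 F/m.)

7.24×10^-9 T

I_d = C dV/dt with C = ε₀πR²/d = 4.679×10^-11 F, so I_d = (4.679×10^-11)(1.16×10^8) = 5.428×10^-3 A.
Outside the plates the loop encloses all of I_d, so B·2πr = μ₀ I_d and B = 7.24×10^-9 T.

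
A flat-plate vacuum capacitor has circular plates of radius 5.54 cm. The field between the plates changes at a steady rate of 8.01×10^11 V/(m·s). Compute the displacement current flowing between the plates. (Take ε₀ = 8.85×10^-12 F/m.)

I_d = ε₀ A (dE/dt) = (8.85×10^-12)(9.642×10^-3 m²)(8.01×10^11) = 0.0684 A.

0.0684 A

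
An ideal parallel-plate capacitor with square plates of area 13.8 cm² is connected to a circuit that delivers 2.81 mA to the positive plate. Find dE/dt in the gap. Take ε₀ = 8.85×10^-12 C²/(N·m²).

The displacement current between the plates equals the conduction current, I_d = 2.81 mA.
Since I_d = ε₀ A dE/dt, dE/dt = I_d/(ε₀A) = (2.81×10^-3)/((8.85×10^-12)(1.38×10^-3)) = 2.30×10^11 V/(m·s).

2.30×10^11 V/(m·s)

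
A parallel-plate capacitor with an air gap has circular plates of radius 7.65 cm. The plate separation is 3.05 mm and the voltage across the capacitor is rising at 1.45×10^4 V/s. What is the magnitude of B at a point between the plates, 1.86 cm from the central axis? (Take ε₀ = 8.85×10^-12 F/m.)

4.92×10^-13 T

With E = V/d, dE/dt = 4.754×10^6 V/(m·s) and πR² = 0.01839 m², giving I_d = ε₀ πR² dE/dt = 7.737×10^-7 A.
For r < R the Ampère–Maxwell law gives B(2πr) = μ₀ I_d (r²/R²), so B = μ₀ I_d r/(2πR²) = (4π×10^-7)(7.737×10^-7)(0.0186)/(2π·0.0765²) = 4.92×10^-13 T.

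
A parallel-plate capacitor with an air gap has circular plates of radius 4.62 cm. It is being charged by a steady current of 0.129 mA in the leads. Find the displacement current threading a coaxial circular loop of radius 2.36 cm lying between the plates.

No conduction current crosses the gap, so I_d there equals the 1.29×10^-4 A in the leads.
The field is uniform, so I_d,enc = I_d (r/R)² = (1.29×10^-4)(2.36/4.62)² = 3.37×10^-5 A.

3.37×10^-5 A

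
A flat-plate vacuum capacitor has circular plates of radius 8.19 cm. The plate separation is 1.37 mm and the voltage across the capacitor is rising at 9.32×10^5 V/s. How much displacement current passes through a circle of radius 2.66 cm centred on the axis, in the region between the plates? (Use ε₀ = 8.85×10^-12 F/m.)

I_d = C dV/dt with C = ε₀πR²/d = 1.361×10^-10 F, so I_d = (1.361×10^-10)(9.32×10^5) = 1.268×10^-4 A.
Through an area πr² the displacement current is I_d·(πr²/πR²) = I_d (r/R)² = 1.34×10^-5 A.

1.34×10^-5 A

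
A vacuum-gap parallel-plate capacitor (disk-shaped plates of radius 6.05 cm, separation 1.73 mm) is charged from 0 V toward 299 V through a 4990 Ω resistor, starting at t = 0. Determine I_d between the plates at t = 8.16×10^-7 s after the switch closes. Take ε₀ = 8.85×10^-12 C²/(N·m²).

C = ε₀A/d = (8.85×10^-12)(0.01150)/(1.73×10^-3) = 5.883×10^-11 F, so τ = RC = 2.936×10^-7 s.
The conduction current is I(t) = (V₀/R) e^(−t/τ), and the displacement current between the plates equals it.
t/τ = 2.779; I_d = (299/4990) · e^(−2.779) = (0.05992)(0.06210) = 3.72×10^-3 A.

3.72×10^-3 A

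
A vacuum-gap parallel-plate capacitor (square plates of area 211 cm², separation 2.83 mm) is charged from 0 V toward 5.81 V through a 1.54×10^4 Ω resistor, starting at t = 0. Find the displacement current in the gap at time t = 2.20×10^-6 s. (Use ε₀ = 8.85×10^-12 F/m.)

4.33×10^-5 A

C = ε₀A/d = (8.85×10^-12)(0.0211)/(2.83×10^-3) = 6.598×10^-11 F and τ = RC = 1.016×10^-6 s. I_d in the gap equals the RC charging current.
I_d(t) = (V₀/R) e^(−t/τ) = 3.773×10^-4 · e^(−2.165) = 4.33×10^-5 A.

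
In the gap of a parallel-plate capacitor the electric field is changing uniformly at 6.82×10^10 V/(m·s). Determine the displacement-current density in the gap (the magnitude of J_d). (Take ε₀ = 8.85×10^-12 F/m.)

J_d = ε₀ dE/dt = (8.85×10^-12)(6.82×10^10) = 0.604 A/m².

0.604 A/m²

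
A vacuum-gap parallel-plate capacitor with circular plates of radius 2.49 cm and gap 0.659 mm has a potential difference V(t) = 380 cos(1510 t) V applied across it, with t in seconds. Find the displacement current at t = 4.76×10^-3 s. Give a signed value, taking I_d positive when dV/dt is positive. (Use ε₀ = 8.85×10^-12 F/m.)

-1.18×10^-5 A

C = ε₀A/d = (8.85×10^-12)(1.948×10^-3)/(6.59×10^-4) = 2.616×10^-11 F. dV/dt = V₀ω·−sin(ωt); at ωt = 7.1876 rad this factor is -0.7861.
I_d = C dV/dt = (2.616×10^-11)(380)(1510)(-0.7861) = -1.18×10^-5 A.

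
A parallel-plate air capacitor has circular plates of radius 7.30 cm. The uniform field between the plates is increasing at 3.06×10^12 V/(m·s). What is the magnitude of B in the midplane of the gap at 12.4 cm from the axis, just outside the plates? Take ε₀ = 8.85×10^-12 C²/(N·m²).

Total displacement current: I_d = ε₀(πR²)(dE/dt) = (8.85×10^-12)(0.01674)(3.06×10^12) = 0.4533 A.
With r > R the enclosed displacement current is the full I_d; B = μ₀ I_d / (2πr) = 7.31×10^-7 T.

7.31×10^-7 T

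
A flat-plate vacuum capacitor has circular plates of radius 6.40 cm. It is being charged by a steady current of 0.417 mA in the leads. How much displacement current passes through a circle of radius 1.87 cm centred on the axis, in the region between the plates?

By continuity the displacement current in the gap matches the conduction current: I_d = 4.17×10^-4 A.
Since J_d is uniform, the enclosed fraction is (r/R)² = 0.08537, giving I_d,enc = 3.56×10^-5 A.

3.56×10^-5 A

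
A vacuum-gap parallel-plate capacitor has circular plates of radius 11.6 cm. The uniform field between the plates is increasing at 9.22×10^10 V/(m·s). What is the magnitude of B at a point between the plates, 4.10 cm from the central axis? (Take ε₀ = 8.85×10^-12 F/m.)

2.10×10^-8 T

Total displacement current: I_d = ε₀(πR²)(dE/dt) = (8.85×10^-12)(0.04227)(9.22×10^10) = 0.03449 A.
∮B·dl = μ₀ I_d,enc with I_d,enc = I_d r²/R² = 4.309×10^-3 A; so B = μ₀ I_d,enc/(2πr) = 2.10×10^-8 T.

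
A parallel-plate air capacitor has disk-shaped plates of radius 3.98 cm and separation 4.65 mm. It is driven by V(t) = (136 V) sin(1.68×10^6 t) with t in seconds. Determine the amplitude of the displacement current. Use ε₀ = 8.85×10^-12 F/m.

2.16×10^-3 A

C = ε₀A/d = (8.85×10^-12)(4.976×10^-3)/(4.65×10^-3) = 9.470×10^-12 F; ω = 1.68×10^6 rad/s.
I_d = C dV/dt, so |I_d|_max = C V₀ ω = (9.470×10^-12)(136)(1.68×10^6) = 2.16×10^-3 A.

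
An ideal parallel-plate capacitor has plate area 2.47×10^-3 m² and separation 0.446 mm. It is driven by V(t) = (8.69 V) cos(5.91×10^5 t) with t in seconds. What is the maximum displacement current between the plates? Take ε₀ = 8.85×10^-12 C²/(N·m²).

The displacement current equals the conduction current C dV/dt, which peaks at C V₀ ω.
With C = ε₀A/d = (8.85×10^-12)(2.47×10^-3)/(4.46×10^-4) = 4.901×10^-11 F and ω = 5.91×10^5 rad/s, I_d,max = (4.901×10^-11)(8.69)(5.91×10^5) = 2.52×10^-4 A.

2.52×10^-4 A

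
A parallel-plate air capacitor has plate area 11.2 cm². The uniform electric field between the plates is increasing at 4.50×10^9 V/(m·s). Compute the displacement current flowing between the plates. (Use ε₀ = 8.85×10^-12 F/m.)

The displacement current is ε₀ times dΦ_E/dt = ε₀ A dE/dt = (8.85×10^-12)(1.12×10^-3)(4.50×10^9) = 4.46×10^-5 A.

4.46×10^-5 A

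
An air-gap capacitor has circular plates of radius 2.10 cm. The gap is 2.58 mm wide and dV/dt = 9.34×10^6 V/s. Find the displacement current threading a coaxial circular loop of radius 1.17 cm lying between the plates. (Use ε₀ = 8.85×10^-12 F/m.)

With E = V/d, dE/dt = 3.620×10^9 V/(m·s) and πR² = 1.385×10^-3 m², giving I_d = ε₀ πR² dE/dt = 4.437×10^-5 A.
Since J_d is uniform, the enclosed fraction is (r/R)² = 0.3104, giving I_d,enc = 1.38×10^-5 A.

1.38×10^-5 A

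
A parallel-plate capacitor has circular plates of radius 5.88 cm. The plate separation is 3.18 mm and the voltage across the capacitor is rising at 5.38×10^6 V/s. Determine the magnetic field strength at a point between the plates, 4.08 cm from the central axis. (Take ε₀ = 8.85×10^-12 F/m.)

3.84×10^-10 T

With E = V/d, dE/dt = 1.692×10^9 V/(m·s) and πR² = 0.01086 m², giving I_d = ε₀ πR² dE/dt = 1.626×10^-4 A.
For r < R the Ampère–Maxwell law gives B(2πr) = μ₀ I_d (r²/R²), so B = μ₀ I_d r/(2πR²) = (4π×10^-7)(1.626×10^-4)(0.0408)/(2π·0.0588²) = 3.84×10^-10 T.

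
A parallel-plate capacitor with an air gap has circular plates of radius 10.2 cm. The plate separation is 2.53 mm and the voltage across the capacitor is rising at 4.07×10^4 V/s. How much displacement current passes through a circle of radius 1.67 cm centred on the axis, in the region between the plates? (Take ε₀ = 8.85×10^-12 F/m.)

I_d = C dV/dt with C = ε₀πR²/d = 1.144×10^-10 F, so I_d = (1.144×10^-10)(4.07×10^4) = 4.656×10^-6 A.
Through an area πr² the displacement current is I_d·(πr²/πR²) = I_d (r/R)² = 1.25×10^-7 A.

1.25×10^-7 A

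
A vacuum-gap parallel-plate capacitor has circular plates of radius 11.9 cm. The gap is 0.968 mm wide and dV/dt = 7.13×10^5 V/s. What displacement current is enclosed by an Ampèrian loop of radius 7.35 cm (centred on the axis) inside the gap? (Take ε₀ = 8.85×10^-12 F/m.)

With E = V/d, dE/dt = 7.366×10^8 V/(m·s) and πR² = 0.04449 m², giving I_d = ε₀ πR² dE/dt = 2.900×10^-4 A.
Since J_d is uniform, the enclosed fraction is (r/R)² = 0.3815, giving I_d,enc = 1.11×10^-4 A.

1.11×10^-4 A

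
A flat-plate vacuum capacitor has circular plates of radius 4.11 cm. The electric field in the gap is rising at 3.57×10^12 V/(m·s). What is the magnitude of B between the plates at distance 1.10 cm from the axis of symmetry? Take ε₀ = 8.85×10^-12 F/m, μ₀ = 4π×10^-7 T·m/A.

Through the whole plate area (πR² = 5.307×10^-3 m²), I_d = ε₀ πR² dE/dt = 0.1677 A.
An Ampèrian loop of radius r encloses a fraction (r/R)² of I_d. Then B·2πr = μ₀ I_d (r/R)², giving B = μ₀ I_d r/(2πR²) = 2.18×10^-7 T.

2.18×10^-7 T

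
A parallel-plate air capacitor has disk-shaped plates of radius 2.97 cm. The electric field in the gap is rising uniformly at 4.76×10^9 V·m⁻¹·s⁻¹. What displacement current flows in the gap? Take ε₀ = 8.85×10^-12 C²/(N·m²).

1.17×10^-4 A

I_d = ε₀ A (dE/dt) = (8.85×10^-12)(2.771×10^-3 m²)(4.76×10^9) = 1.17×10^-4 A.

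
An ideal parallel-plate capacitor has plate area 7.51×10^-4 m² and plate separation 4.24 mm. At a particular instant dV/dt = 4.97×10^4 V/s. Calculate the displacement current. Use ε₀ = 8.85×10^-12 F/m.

The displacement current equals the charging current C dV/dt. With C = ε₀A/d = (8.85×10^-12)(7.51×10^-4)/(4.24×10^-3) = 1.568×10^-12 F, I_d = (1.568×10^-12)(4.97×10^4) = 7.79×10^-8 A.

7.79×10^-8 A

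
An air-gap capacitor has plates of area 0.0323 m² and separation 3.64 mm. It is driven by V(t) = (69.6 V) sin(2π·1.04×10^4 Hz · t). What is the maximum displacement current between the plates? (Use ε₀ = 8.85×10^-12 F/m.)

C = ε₀A/d = (8.85×10^-12)(0.0323)/(3.64×10^-3) = 7.853×10^-11 F; ω = 2πf = 6.535×10^4 rad/s.
I_d = C dV/dt, so |I_d|_max = C V₀ ω = (7.853×10^-11)(69.6)(6.535×10^4) = 3.57×10^-4 A.

3.57×10^-4 A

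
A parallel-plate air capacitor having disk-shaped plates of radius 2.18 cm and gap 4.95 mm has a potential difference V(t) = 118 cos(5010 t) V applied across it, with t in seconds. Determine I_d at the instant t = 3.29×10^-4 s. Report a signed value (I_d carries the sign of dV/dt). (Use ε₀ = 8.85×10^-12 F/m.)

dV/dt = (118)(5010)·−sin(1.64829) = -5.894×10^5 V/s.
I_d = C dV/dt with C = ε₀A/d = (8.85×10^-12)(1.493×10^-3)/(4.95×10^-3) = 2.669×10^-12 F, so I_d = (2.669×10^-12)(-5.894×10^5) = -1.57×10^-6 A.

-1.57×10^-6 A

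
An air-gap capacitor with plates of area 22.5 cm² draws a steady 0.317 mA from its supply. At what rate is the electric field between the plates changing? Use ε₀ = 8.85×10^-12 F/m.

1.59×10^10 V/(m·s)

By continuity, I_d in the gap equals the 0.317 mA flowing in the wire.
Inverting I_d = ε₀ A dE/dt gives dE/dt = 3.17×10^-4 / (8.85×10^-12 · 2.25×10^-3) = 1.59×10^10 V/(m·s).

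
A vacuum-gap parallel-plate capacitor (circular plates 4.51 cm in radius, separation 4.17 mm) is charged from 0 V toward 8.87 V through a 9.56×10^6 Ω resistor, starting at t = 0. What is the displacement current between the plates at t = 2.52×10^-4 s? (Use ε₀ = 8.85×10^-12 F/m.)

With C = ε₀A/d = (8.85×10^-12)(6.390×10^-3)/(4.17×10^-3) = 1.356×10^-11 F, the time constant is τ = RC = 1.296×10^-4 s, so t/τ = 1.944 and e^(−t/τ) = 0.1431.
I_d = I_cond = (V₀/R) e^(−t/τ) = (9.278×10^-7)(0.1431) = 1.33×10^-7 A.

1.33×10^-7 A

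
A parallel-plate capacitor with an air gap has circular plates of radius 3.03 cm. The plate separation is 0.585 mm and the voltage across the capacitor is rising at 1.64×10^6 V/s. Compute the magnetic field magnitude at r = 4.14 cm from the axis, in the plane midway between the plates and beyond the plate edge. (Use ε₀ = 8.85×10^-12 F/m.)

With E = V/d, dE/dt = 2.803×10^9 V/(m·s) and πR² = 2.884×10^-3 m², giving I_d = ε₀ πR² dE/dt = 7.154×10^-5 A.
Outside the plates the loop encloses all of I_d, so B·2πr = μ₀ I_d and B = 3.46×10^-10 T.

3.46×10^-10 T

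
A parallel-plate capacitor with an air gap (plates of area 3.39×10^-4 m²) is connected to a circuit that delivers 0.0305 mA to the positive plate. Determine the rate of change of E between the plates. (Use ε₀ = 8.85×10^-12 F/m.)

1.02×10^10 V/(m·s)

The displacement current between the plates equals the conduction current, I_d = 0.0305 mA.
Since I_d = ε₀ A dE/dt, dE/dt = I_d/(ε₀A) = (3.05×10^-5)/((8.85×10^-12)(3.39×10^-4)) = 1.02×10^10 V/(m·s).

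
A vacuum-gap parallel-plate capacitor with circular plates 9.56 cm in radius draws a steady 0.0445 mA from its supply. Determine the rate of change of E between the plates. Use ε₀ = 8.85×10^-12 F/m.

By continuity, I_d in the gap equals the 0.0445 mA flowing in the wire.
Since I_d = ε₀ A dE/dt, dE/dt = I_d/(ε₀A) = (4.45×10^-5)/((8.85×10^-12)(0.02871)) = 1.75×10^8 V/(m·s).

1.75×10^8 V/(m·s)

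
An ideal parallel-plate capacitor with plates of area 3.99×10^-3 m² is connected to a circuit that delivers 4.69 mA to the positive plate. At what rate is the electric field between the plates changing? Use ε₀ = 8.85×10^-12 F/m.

By continuity, I_d in the gap equals the 4.69 mA flowing in the wire.
Since I_d = ε₀ A dE/dt, dE/dt = I_d/(ε₀A) = (4.69×10^-3)/((8.85×10^-12)(3.99×10^-3)) = 1.33×10^11 V/(m·s).

1.33×10^11 V/(m·s)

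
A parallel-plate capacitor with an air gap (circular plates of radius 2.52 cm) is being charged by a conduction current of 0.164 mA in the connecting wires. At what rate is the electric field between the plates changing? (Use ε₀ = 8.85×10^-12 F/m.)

The displacement current between the plates equals the conduction current, I_d = 0.164 mA.
Since I_d = ε₀ A dE/dt, dE/dt = I_d/(ε₀A) = (1.64×10^-4)/((8.85×10^-12)(1.995×10^-3)) = 9.29×10^9 V/(m·s).

9.29×10^9 V/(m·s)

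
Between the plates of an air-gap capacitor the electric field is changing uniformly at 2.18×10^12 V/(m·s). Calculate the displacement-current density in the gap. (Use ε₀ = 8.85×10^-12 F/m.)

19.3 A/m²

J_d = ε₀ dE/dt = (8.85×10^-12)(2.18×10^12) = 19.3 A/m².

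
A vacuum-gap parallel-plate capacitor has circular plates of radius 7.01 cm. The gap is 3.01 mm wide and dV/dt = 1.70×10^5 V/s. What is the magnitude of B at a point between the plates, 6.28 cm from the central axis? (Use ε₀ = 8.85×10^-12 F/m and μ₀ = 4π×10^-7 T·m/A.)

1.97×10^-11 T

dE/dt = (dV/dt)/d = 5.648×10^7 V/(m·s); I_d = ε₀(πR²)(dE/dt) = (8.85×10^-12)(0.01544)(5.648×10^7) = 7.718×10^-6 A.
∮B·dl = μ₀ I_d,enc with I_d,enc = I_d r²/R² = 6.194×10^-6 A; so B = μ₀ I_d,enc/(2πr) = 1.97×10^-11 T.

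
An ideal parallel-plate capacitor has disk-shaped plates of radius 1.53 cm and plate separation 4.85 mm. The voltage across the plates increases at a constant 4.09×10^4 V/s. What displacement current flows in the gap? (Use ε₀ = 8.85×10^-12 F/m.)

C = ε₀A/d = (8.85×10^-12)(7.354×10^-4)/(4.85×10^-3) = 1.342×10^-12 F.
I_d = C dV/dt = (1.342×10^-12)(4.09×10^4) = 5.49×10^-8 A.

5.49×10^-8 A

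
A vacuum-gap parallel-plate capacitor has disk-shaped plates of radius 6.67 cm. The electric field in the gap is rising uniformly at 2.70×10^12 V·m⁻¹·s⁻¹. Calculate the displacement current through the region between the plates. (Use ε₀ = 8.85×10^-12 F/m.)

The displacement current is ε₀ times dΦ_E/dt = ε₀ A dE/dt = (8.85×10^-12)(0.01398)(2.70×10^12) = 0.334 A.

0.334 A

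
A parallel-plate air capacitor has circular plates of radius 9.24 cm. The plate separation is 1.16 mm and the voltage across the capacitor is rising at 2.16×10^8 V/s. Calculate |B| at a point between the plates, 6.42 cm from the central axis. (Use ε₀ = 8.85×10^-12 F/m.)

6.65×10^-8 T

dE/dt = (dV/dt)/d = 1.862×10^11 V/(m·s); I_d = ε₀(πR²)(dE/dt) = (8.85×10^-12)(0.02682)(1.862×10^11) = 0.04420 A.
For r < R the Ampère–Maxwell law gives B(2πr) = μ₀ I_d (r²/R²), so B = μ₀ I_d r/(2πR²) = (4π×10^-7)(0.04420)(0.0642)/(2π·0.0924²) = 6.65×10^-8 T.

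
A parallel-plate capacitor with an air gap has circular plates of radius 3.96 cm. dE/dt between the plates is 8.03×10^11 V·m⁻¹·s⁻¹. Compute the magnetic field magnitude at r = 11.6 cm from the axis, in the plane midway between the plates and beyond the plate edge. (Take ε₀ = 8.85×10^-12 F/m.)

I_d = ε₀ dΦ_E/dt = ε₀ πR² (dE/dt) = (8.85×10^-12)(4.927×10^-3)(8.03×10^11) = 0.03501 A through the full plate area.
For r ≥ R the full I_d is enclosed: B = μ₀ I_d/(2πr) = (4π×10^-7)(0.03501)/(2π·0.116) = 6.04×10^-8 T.

6.04×10^-8 T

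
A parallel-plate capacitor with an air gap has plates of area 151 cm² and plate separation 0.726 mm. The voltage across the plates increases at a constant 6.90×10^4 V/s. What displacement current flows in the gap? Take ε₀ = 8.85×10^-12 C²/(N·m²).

1.27×10^-5 A

The field between the plates is E = V/d, so dE/dt = (6.90×10^4)/(7.26×10^-4 m) = 9.504×10^7 V/(m·s).
I_d = ε₀ A (dE/dt) = (8.85×10^-12)(0.0151)(9.504×10^7) = 1.27×10^-5 A.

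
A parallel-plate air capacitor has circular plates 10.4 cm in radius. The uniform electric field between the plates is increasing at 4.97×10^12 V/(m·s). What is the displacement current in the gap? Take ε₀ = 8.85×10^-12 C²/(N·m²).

With a uniform field, Φ_E = EA, so I_d = ε₀ A dE/dt = 1.49 A.

1.49 A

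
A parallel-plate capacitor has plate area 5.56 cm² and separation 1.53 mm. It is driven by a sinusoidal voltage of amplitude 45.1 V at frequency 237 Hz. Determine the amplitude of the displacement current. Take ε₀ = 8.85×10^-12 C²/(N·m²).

2.16×10^-7 A

The displacement current equals the conduction current C dV/dt, which peaks at C V₀ ω.
With C = ε₀A/d = (8.85×10^-12)(5.56×10^-4)/(1.53×10^-3) = 3.216×10^-12 F and ω = 2πf = 1489 rad/s, I_d,max = (3.216×10^-12)(45.1)(1489) = 2.16×10^-7 A.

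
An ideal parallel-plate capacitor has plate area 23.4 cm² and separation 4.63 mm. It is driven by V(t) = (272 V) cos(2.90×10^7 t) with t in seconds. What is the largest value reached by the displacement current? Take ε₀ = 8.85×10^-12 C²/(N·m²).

The displacement current equals the conduction current C dV/dt, which peaks at C V₀ ω.
With C = ε₀A/d = (8.85×10^-12)(2.34×10^-3)/(4.63×10^-3) = 4.473×10^-12 F and ω = 2.90×10^7 rad/s, I_d,max = (4.473×10^-12)(272)(2.90×10^7) = 0.0353 A.

0.0353 A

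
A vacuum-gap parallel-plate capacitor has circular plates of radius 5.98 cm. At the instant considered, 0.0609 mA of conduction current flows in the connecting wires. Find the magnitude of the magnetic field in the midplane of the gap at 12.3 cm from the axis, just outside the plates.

Between the plates the displacement current equals the wire current: I_d = 0.0609 mA = 6.09×10^-5 A.
For r ≥ R the full I_d is enclosed: B = μ₀ I_d/(2πr) = (4π×10^-7)(6.09×10^-5)/(2π·0.123) = 9.90×10^-11 T.

9.90×10^-11 T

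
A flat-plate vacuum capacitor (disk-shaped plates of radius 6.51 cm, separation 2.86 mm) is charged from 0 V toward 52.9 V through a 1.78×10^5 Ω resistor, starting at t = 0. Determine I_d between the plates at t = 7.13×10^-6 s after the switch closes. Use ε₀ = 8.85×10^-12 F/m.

C = ε₀A/d = (8.85×10^-12)(0.01331)/(2.86×10^-3) = 4.119×10^-11 F, so τ = RC = 7.332×10^-6 s.
The conduction current is I(t) = (V₀/R) e^(−t/τ), and the displacement current between the plates equals it.
t/τ = 0.9724; I_d = (52.9/1.78×10^5) · e^(−0.9724) = (2.972×10^-4)(0.3782) = 1.12×10^-4 A.

1.12×10^-4 A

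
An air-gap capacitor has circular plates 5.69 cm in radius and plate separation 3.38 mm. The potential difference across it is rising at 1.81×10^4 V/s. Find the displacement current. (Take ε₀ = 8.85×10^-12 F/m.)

C = ε₀A/d = (8.85×10^-12)(0.01017)/(3.38×10^-3) = 2.663×10^-11 F.
I_d = C dV/dt = (2.663×10^-11)(1.81×10^4) = 4.82×10^-7 A.

4.82×10^-7 A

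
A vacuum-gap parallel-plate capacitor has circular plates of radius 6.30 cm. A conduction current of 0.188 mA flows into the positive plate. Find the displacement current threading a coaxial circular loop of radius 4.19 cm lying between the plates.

By continuity the displacement current in the gap matches the conduction current: I_d = 1.88×10^-4 A.
Since J_d is uniform, the enclosed fraction is (r/R)² = 0.4423, giving I_d,enc = 8.32×10^-5 A.

8.32×10^-5 A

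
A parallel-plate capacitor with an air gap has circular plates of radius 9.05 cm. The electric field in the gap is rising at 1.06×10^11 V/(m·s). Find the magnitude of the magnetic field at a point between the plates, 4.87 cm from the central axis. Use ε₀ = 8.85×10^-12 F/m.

Through the whole plate area (πR² = 0.02573 m²), I_d = ε₀ πR² dE/dt = 0.02414 A.
An Ampèrian loop of radius r encloses a fraction (r/R)² of I_d. Then B·2πr = μ₀ I_d (r/R)², giving B = μ₀ I_d r/(2πR²) = 2.87×10^-8 T.

2.87×10^-8 T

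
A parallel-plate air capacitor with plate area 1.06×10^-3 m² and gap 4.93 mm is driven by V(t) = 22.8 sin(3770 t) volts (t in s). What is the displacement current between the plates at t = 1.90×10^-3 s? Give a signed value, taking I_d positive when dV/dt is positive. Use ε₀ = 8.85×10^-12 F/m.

1.04×10^-7 A

C = ε₀A/d = (8.85×10^-12)(1.06×10^-3)/(4.93×10^-3) = 1.903×10^-12 F. dV/dt = V₀ω·cos(ωt); at ωt = 7.163 rad this factor is 0.6373.
I_d = C dV/dt = (1.903×10^-12)(22.8)(3770)(0.6373) = 1.04×10^-7 A.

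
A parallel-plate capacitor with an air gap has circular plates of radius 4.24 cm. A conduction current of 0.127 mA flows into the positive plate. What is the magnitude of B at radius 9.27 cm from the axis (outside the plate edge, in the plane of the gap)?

2.74×10^-10 T

Between the plates the displacement current equals the wire current: I_d = 0.127 mA = 1.27×10^-4 A.
Outside the plates the loop encloses all of I_d, so B·2πr = μ₀ I_d and B = 2.74×10^-10 T.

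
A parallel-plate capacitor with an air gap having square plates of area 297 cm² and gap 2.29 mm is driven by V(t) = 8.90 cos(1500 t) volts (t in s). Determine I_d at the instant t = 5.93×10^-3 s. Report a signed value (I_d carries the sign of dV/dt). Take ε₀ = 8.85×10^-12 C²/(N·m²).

-7.74×10^-7 A

dV/dt = (8.90)(1500)·−sin(8.895) = -6746 V/s.
I_d = C dV/dt with C = ε₀A/d = (8.85×10^-12)(0.0297)/(2.29×10^-3) = 1.148×10^-10 F, so I_d = (1.148×10^-10)(-6746) = -7.74×10^-7 A.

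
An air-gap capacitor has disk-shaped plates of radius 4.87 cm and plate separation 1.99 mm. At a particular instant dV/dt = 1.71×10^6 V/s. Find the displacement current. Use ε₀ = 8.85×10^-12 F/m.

The displacement current equals the charging current C dV/dt. With C = ε₀A/d = (8.85×10^-12)(7.451×10^-3)/(1.99×10^-3) = 3.314×10^-11 F, I_d = (3.314×10^-11)(1.71×10^6) = 5.67×10^-5 A.

5.67×10^-5 A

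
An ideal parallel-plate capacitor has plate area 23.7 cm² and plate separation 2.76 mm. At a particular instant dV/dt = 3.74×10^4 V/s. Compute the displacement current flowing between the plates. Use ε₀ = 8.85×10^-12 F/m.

2.84×10^-7 A

E = V/d so dE/dt = (dV/dt)/d = 1.355×10^7 V/(m·s), and I_d = ε₀ A dE/dt = (8.85×10^-12)(2.37×10^-3)(1.355×10^7) = 2.84×10^-7 A.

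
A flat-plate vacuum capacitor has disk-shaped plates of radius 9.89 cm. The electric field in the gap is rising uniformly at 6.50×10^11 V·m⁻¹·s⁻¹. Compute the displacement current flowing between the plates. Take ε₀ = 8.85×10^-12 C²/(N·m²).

With a uniform field, Φ_E = EA, so I_d = ε₀ A dE/dt = 0.177 A.

0.177 A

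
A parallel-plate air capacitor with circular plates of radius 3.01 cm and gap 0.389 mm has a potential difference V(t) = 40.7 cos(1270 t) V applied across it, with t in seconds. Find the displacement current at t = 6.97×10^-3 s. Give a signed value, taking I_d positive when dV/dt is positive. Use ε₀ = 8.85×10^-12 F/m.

dV/dt = (40.7)(1270)·−sin(8.8519) = -2.802×10^4 V/s.
I_d = C dV/dt with C = ε₀A/d = (8.85×10^-12)(2.846×10^-3)/(3.89×10^-4) = 6.475×10^-11 F, so I_d = (6.475×10^-11)(-2.802×10^4) = -1.81×10^-6 A.

-1.81×10^-6 A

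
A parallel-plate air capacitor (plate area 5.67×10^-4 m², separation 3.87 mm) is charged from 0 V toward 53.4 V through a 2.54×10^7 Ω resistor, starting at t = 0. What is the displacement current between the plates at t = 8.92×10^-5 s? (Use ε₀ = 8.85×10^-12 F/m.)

C = ε₀A/d = (8.85×10^-12)(5.67×10^-4)/(3.87×10^-3) = 1.297×10^-12 F, so τ = RC = 3.294×10^-5 s.
The conduction current is I(t) = (V₀/R) e^(−t/τ), and the displacement current between the plates equals it.
t/τ = 2.708; I_d = (53.4/2.54×10^7) · e^(−2.708) = (2.102×10^-6)(0.06667) = 1.40×10^-7 A.

1.40×10^-7 A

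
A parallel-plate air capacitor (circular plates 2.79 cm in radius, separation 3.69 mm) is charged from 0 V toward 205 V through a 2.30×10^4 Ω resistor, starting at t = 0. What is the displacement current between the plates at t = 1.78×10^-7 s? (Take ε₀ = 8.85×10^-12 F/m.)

2.38×10^-3 A

C = ε₀A/d = (8.85×10^-12)(2.445×10^-3)/(3.69×10^-3) = 5.864×10^-12 F, so τ = RC = 1.349×10^-7 s.
The conduction current is I(t) = (V₀/R) e^(−t/τ), and the displacement current between the plates equals it.
t/τ = 1.319; I_d = (205/2.30×10^4) · e^(−1.319) = (8.913×10^-3)(0.2674) = 2.38×10^-3 A.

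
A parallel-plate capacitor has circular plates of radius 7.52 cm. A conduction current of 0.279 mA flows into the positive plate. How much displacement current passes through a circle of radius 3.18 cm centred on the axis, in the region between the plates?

4.99×10^-5 A

No conduction current crosses the gap, so I_d there equals the 2.79×10^-4 A in the leads.
The field is uniform, so I_d,enc = I_d (r/R)² = (2.79×10^-4)(3.18/7.52)² = 4.99×10^-5 A.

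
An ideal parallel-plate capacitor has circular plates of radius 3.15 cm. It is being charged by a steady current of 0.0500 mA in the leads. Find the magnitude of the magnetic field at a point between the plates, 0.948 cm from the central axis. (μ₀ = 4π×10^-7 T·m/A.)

9.55×10^-11 T

No conduction current crosses the gap, so I_d there equals the 5.00×10^-5 A in the leads.
An Ampèrian loop of radius r encloses a fraction (r/R)² of I_d. Then B·2πr = μ₀ I_d (r/R)², giving B = μ₀ I_d r/(2πR²) = 9.55×10^-11 T.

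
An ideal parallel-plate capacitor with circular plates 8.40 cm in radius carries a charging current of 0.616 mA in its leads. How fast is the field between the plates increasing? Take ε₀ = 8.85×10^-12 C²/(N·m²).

3.14×10^9 V/(m·s)

By continuity, I_d in the gap equals the 0.616 mA flowing in the wire.
Inverting I_d = ε₀ A dE/dt gives dE/dt = 6.16×10^-4 / (8.85×10^-12 · 0.02217) = 3.14×10^9 V/(m·s).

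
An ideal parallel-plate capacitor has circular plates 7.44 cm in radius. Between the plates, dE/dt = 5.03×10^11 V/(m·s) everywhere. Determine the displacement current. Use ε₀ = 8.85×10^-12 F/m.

0.0774 A

With a uniform field, Φ_E = EA, so I_d = ε₀ A dE/dt = 0.0774 A.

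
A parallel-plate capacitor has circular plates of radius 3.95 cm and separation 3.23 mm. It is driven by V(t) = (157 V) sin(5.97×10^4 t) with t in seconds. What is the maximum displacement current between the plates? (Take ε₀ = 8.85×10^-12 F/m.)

C = ε₀A/d = (8.85×10^-12)(4.902×10^-3)/(3.23×10^-3) = 1.343×10^-11 F; ω = 5.97×10^4 rad/s.
I_d = C dV/dt, so |I_d|_max = C V₀ ω = (1.343×10^-11)(157)(5.97×10^4) = 1.26×10^-4 A.

1.26×10^-4 A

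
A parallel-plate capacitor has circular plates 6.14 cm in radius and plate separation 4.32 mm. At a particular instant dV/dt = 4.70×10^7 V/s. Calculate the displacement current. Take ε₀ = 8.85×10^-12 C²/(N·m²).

E = V/d so dE/dt = (dV/dt)/d = 1.088×10^10 V/(m·s), and I_d = ε₀ A dE/dt = (8.85×10^-12)(0.01184)(1.088×10^10) = 1.14×10^-3 A.

1.14×10^-3 A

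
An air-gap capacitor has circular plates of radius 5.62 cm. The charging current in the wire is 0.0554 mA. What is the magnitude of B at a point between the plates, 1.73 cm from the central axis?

Between the plates the displacement current equals the wire current: I_d = 0.0554 mA = 5.54×10^-5 A.
∮B·dl = μ₀ I_d,enc with I_d,enc = I_d r²/R² = 5.250×10^-6 A; so B = μ₀ I_d,enc/(2πr) = 6.07×10^-11 T.

6.07×10^-11 T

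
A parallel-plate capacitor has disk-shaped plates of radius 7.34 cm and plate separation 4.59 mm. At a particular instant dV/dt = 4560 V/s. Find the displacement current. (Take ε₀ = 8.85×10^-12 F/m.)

1.49×10^-7 A

E = V/d so dE/dt = (dV/dt)/d = 9.935×10^5 V/(m·s), and I_d = ε₀ A dE/dt = (8.85×10^-12)(0.01693)(9.935×10^5) = 1.49×10^-7 A.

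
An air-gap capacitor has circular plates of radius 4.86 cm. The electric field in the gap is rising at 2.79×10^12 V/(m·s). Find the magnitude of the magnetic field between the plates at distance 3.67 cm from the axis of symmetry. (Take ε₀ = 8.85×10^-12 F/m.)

5.69×10^-7 T

I_d = ε₀ dΦ_E/dt = ε₀ πR² (dE/dt) = (8.85×10^-12)(7.420×10^-3)(2.79×10^12) = 0.1832 A through the full plate area.
∮B·dl = μ₀ I_d,enc with I_d,enc = I_d r²/R² = 0.1045 A; so B = μ₀ I_d,enc/(2πr) = 5.69×10^-7 T.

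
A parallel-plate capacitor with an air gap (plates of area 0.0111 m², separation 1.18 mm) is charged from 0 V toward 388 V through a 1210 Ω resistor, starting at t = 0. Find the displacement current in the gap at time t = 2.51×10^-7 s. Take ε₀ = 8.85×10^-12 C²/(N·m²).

0.0265 A

With C = ε₀A/d = (8.85×10^-12)(0.0111)/(1.18×10^-3) = 8.325×10^-11 F, the time constant is τ = RC = 1.007×10^-7 s, so t/τ = 2.493 and e^(−t/τ) = 0.08266.
I_d = I_cond = (V₀/R) e^(−t/τ) = (0.3207)(0.08266) = 0.0265 A.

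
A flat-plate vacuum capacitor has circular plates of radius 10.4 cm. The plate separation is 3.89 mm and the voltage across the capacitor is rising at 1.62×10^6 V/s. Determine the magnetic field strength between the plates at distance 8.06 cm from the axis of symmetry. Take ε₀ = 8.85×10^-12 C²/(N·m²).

1.87×10^-10 T

I_d = C dV/dt with C = ε₀πR²/d = 7.731×10^-11 F, so I_d = (7.731×10^-11)(1.62×10^6) = 1.252×10^-4 A.
∮B·dl = μ₀ I_d,enc with I_d,enc = I_d r²/R² = 7.520×10^-5 A; so B = μ₀ I_d,enc/(2πr) = 1.87×10^-10 T.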